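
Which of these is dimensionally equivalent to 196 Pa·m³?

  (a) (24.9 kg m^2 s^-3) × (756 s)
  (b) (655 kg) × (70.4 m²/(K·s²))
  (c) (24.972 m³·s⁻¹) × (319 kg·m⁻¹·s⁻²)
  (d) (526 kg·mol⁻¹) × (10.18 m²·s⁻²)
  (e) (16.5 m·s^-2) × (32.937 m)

Reference: Pa·m³ = N·m⁻²·m³ = kg·m²·s⁻².
Each option:
  (a) [kg·m²·s⁻³] · [s] = kg·m²·s⁻²  ← same
  (b) [kg] · [m²·s⁻²·K⁻¹] = kg·m²·s⁻²·K⁻¹
  (c) [m³·s⁻¹] · [kg·m⁻¹·s⁻²] = kg·m²·s⁻³
  (d) [kg·mol⁻¹] · [m²·s⁻²] = kg·m²·s⁻²·mol⁻¹
  (e) [m·s⁻²] · [m] = m²·s⁻²
Only (a) matches kg·m²·s⁻².

(a)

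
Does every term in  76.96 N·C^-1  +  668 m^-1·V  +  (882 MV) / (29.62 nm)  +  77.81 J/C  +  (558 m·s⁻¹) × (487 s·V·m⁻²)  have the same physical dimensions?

Dimensions:
  76.96 N·C^-1:  N·C⁻¹ = kg·m·s⁻²·(s·A)⁻¹ = kg·m·s⁻³·A⁻¹
  668 m^-1·V:  V·m⁻¹ = J·C⁻¹·m⁻¹ = kg·m·s⁻³·A⁻¹
  (882 MV) / (29.62 nm):  [kg·m²·s⁻³·A⁻¹] / [m] = kg·m·s⁻³·A⁻¹
  77.81 J/C:  J·C⁻¹ = N·m·(s·A)⁻¹ = kg·m²·s⁻³·A⁻¹
  (558 m·s⁻¹) × (487 s·V·m⁻²):  [m·s⁻¹] · [kg·s⁻²·A⁻¹] = kg·m·s⁻³·A⁻¹
The terms do not share a single dimension (kg·m²·s⁻³·A⁻¹ vs kg·m·s⁻³·A⁻¹).

No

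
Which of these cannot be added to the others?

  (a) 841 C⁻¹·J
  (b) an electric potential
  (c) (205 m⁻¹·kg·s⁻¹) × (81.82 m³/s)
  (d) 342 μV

(c)

Work out the base dimensions of each:
  (a) J·C⁻¹ = N·m·(s·A)⁻¹ = kg·m²·s⁻³·A⁻¹
  (b) [electric potential] = kg·m²·s⁻³·A⁻¹
  (c) [kg·m⁻¹·s⁻¹] · [m³·s⁻¹] = kg·m²·s⁻²
  (d) V = J·C⁻¹ = kg·m²·s⁻³·A⁻¹
All reduce to kg·m²·s⁻³·A⁻¹ except (c), which is kg·m²·s⁻².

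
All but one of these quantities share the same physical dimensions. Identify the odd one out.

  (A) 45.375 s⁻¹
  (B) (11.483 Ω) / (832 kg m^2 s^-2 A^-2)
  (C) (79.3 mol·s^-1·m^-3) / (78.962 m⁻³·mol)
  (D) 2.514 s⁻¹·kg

Expand each in SI base units:
  (A) s⁻¹
  (B) [kg·m²·s⁻³·A⁻²] / [kg·m²·s⁻²·A⁻²] = s⁻¹
  (C) [m⁻³·s⁻¹·mol] / [m⁻³·mol] = s⁻¹
  (D) kg·s⁻¹
All reduce to s⁻¹ except (D), which is kg·s⁻¹.

(D)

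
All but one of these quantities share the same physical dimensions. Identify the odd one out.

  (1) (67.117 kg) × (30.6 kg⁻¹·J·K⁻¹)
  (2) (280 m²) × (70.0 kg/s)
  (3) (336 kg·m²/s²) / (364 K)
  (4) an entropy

(2)

Work out the base dimensions of each:
  (1) [kg] · [m²·s⁻²·K⁻¹] = kg·m²·s⁻²·K⁻¹
  (2) [m²] · [kg·s⁻¹] = kg·m²·s⁻¹
  (3) [kg·m²·s⁻²] / [K] = kg·m²·s⁻²·K⁻¹
  (4) [entropy] = kg·m²·s⁻²·K⁻¹
All reduce to kg·m²·s⁻²·K⁻¹ except (2), which is kg·m²·s⁻¹.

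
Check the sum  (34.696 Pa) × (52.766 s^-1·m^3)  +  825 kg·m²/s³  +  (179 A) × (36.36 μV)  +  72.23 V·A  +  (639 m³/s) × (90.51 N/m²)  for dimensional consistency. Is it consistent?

Expand each in SI base units:
  (34.696 Pa) × (52.766 s^-1·m^3):  [kg·m⁻¹·s⁻²] · [m³·s⁻¹] = kg·m²·s⁻³
  825 kg·m²/s³:  kg·m²·s⁻³
  (179 A) × (36.36 μV):  [A] · [kg·m²·s⁻³·A⁻¹] = kg·m²·s⁻³
  72.23 V·A:  V·A = J·C⁻¹·A = kg·m²·s⁻³
  (639 m³/s) × (90.51 N/m²):  [m³·s⁻¹] · [kg·m⁻¹·s⁻²] = kg·m²·s⁻³
Every term reduces to kg·m²·s⁻³.

Yes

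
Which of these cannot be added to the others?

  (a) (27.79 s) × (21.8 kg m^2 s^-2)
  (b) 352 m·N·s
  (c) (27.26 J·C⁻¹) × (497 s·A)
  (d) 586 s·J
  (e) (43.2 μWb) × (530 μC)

Reduce each to base SI dimensions:
  (a) [s] · [kg·m²·s⁻²] = kg·m²·s⁻¹
  (b) N·m·s = kg·m·s⁻²·m·s = kg·m²·s⁻¹
  (c) [kg·m²·s⁻³·A⁻¹] · [s·A] = kg·m²·s⁻²
  (d) J·s = N·m·s = kg·m²·s⁻¹
  (e) [kg·m²·s⁻²·A⁻¹] · [s·A] = kg·m²·s⁻¹
All reduce to kg·m²·s⁻¹ except (c), which is kg·m²·s⁻².

(c)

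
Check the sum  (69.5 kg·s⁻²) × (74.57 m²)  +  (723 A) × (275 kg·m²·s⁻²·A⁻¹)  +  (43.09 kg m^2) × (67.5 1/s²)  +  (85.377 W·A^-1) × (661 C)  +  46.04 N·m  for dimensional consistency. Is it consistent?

Yes

Dimensions:
  (69.5 kg·s⁻²) × (74.57 m²):  [kg·s⁻²] · [m²] = kg·m²·s⁻²
  (723 A) × (275 kg·m²·s⁻²·A⁻¹):  [A] · [kg·m²·s⁻²·A⁻¹] = kg·m²·s⁻²
  (43.09 kg m^2) × (67.5 1/s²):  [kg·m²] · [s⁻²] = kg·m²·s⁻²
  (85.377 W·A^-1) × (661 C):  [kg·m²·s⁻³·A⁻¹] · [s·A] = kg·m²·s⁻²
  46.04 N·m:  N·m = kg·m·s⁻²·m = kg·m²·s⁻²
Every term reduces to kg·m²·s⁻².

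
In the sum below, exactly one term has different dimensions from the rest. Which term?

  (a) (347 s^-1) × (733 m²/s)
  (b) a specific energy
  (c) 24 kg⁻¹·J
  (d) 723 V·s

Expand each in SI base units:
  (a) [s⁻¹] · [m²·s⁻¹] = m²·s⁻²
  (b) [specific energy] = m²·s⁻²
  (c) J·kg⁻¹ = N·m·kg⁻¹ = m²·s⁻²
  (d) V·s = J·C⁻¹·s = kg·m²·s⁻²·A⁻¹
All reduce to m²·s⁻² except (d), which is kg·m²·s⁻²·A⁻¹.

(d)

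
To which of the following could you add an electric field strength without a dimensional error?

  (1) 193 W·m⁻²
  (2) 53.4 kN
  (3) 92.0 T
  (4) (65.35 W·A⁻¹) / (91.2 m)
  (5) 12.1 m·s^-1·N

Reference: [electric field strength] = kg·m·s⁻³·A⁻¹.
Each option:
  (1) W·m⁻² = J·s⁻¹·m⁻² = kg·s⁻³
  (2) N = kg·m·s⁻²
  (3) T = Wb·m⁻² = kg·s⁻²·A⁻¹
  (4) [kg·m²·s⁻³·A⁻¹] / [m] = kg·m·s⁻³·A⁻¹  ← same
  (5) N·m·s⁻¹ = kg·m·s⁻²·m·s⁻¹ = kg·m²·s⁻³
Only (4) matches kg·m·s⁻³·A⁻¹.

(4)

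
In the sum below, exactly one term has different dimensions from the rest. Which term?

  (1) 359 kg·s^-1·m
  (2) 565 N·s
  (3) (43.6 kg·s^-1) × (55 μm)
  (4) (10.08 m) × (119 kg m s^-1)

Expand each in SI base units:
  (1) kg·m·s⁻¹
  (2) N·s = kg·m·s⁻²·s = kg·m·s⁻¹
  (3) [kg·s⁻¹] · [m] = kg·m·s⁻¹
  (4) [m] · [kg·m·s⁻¹] = kg·m²·s⁻¹
All reduce to kg·m·s⁻¹ except (4), which is kg·m²·s⁻¹.

(4)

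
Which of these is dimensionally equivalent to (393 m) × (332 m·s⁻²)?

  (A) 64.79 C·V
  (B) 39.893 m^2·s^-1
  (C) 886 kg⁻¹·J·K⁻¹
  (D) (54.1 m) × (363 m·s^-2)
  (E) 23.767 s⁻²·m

Reference: [m] · [m·s⁻²] = m²·s⁻².
Each option:
  (A) C·V = s·A·J·C⁻¹ = kg·m²·s⁻²
  (B) m²·s⁻¹
  (C) J·kg⁻¹·K⁻¹ = N·m·kg⁻¹·K⁻¹ = m²·s⁻²·K⁻¹
  (D) [m] · [m·s⁻²] = m²·s⁻²  ← same
  (E) m·s⁻²
Only (D) matches m²·s⁻².

(D)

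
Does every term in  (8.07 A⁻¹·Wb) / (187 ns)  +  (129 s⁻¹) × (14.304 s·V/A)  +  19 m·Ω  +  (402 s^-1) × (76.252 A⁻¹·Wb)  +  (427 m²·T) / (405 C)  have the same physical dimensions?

Expand each in SI base units:
  (8.07 A⁻¹·Wb) / (187 ns):  [kg·m²·s⁻²·A⁻²] / [s] = kg·m²·s⁻³·A⁻²
  (129 s⁻¹) × (14.304 s·V/A):  [s⁻¹] · [kg·m²·s⁻²·A⁻²] = kg·m²·s⁻³·A⁻²
  19 m·Ω:  Ω·m = V·A⁻¹·m = kg·m³·s⁻³·A⁻²
  (402 s^-1) × (76.252 A⁻¹·Wb):  [s⁻¹] · [kg·m²·s⁻²·A⁻²] = kg·m²·s⁻³·A⁻²
  (427 m²·T) / (405 C):  [kg·m²·s⁻²·A⁻¹] / [s·A] = kg·m²·s⁻³·A⁻²
The terms do not share a single dimension (kg·m²·s⁻³·A⁻² vs kg·m³·s⁻³·A⁻²).

No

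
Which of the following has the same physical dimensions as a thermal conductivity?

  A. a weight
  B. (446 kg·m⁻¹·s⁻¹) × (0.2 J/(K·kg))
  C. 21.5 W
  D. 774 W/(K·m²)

B.

Reference: [thermal conductivity] = kg·m·s⁻³·K⁻¹.
Each option:
  A. [weight] = kg·m·s⁻²
  B. [kg·m⁻¹·s⁻¹] · [m²·s⁻²·K⁻¹] = kg·m·s⁻³·K⁻¹  ← same
  C. W = J·s⁻¹ = kg·m²·s⁻³
  D. W·m⁻²·K⁻¹ = J·s⁻¹·m⁻²·K⁻¹ = kg·s⁻³·K⁻¹
Only B. matches kg·m·s⁻³·K⁻¹.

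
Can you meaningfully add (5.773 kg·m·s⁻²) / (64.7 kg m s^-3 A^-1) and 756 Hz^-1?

In SI base units:
  (5.773 kg·m·s⁻²) / (64.7 kg m s^-3 A^-1):  [kg·m·s⁻²] / [kg·m·s⁻³·A⁻¹] = s·A
  756 Hz^-1:  Hz⁻¹ = (s⁻¹)⁻¹ = s
s·A ≠ s, so they cannot be added.

No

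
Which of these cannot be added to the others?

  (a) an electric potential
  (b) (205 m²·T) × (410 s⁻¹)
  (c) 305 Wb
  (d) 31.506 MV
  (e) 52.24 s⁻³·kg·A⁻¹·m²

(c)

Work out the base dimensions of each:
  (a) [electric potential] = kg·m²·s⁻³·A⁻¹
  (b) [kg·m²·s⁻²·A⁻¹] · [s⁻¹] = kg·m²·s⁻³·A⁻¹
  (c) Wb = V·s = kg·m²·s⁻²·A⁻¹
  (d) V = J·C⁻¹ = kg·m²·s⁻³·A⁻¹
  (e) kg·m²·s⁻³·A⁻¹
All reduce to kg·m²·s⁻³·A⁻¹ except (c), which is kg·m²·s⁻²·A⁻¹.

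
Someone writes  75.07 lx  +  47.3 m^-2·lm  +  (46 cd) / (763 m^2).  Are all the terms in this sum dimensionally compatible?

Dimensions:
  75.07 lx:  lx = lm·m⁻² = m⁻²·cd
  47.3 m^-2·lm:  lm·m⁻² = cd·m⁻² = m⁻²·cd
  (46 cd) / (763 m^2):  [cd] / [m²] = m⁻²·cd
Every term reduces to m⁻²·cd.

Yes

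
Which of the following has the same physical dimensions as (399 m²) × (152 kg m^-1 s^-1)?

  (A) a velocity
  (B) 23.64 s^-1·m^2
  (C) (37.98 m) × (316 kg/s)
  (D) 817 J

Reference: [m²] · [kg·m⁻¹·s⁻¹] = kg·m·s⁻¹.
Each option:
  (A) [velocity] = m·s⁻¹
  (B) m²·s⁻¹
  (C) [m] · [kg·s⁻¹] = kg·m·s⁻¹  ← same
  (D) J = N·m = kg·m²·s⁻²
Only (C) matches kg·m·s⁻¹.

(C)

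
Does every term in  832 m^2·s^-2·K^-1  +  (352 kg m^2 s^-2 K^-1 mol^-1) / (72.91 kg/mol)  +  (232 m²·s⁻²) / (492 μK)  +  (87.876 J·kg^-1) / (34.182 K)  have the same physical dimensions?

Yes

Reduce each to base SI dimensions:
  832 m^2·s^-2·K^-1:  m²·s⁻²·K⁻¹
  (352 kg m^2 s^-2 K^-1 mol^-1) / (72.91 kg/mol):  [kg·m²·s⁻²·K⁻¹·mol⁻¹] / [kg·mol⁻¹] = m²·s⁻²·K⁻¹
  (232 m²·s⁻²) / (492 μK):  [m²·s⁻²] / [K] = m²·s⁻²·K⁻¹
  (87.876 J·kg^-1) / (34.182 K):  [m²·s⁻²] / [K] = m²·s⁻²·K⁻¹
Every term reduces to m²·s⁻²·K⁻¹.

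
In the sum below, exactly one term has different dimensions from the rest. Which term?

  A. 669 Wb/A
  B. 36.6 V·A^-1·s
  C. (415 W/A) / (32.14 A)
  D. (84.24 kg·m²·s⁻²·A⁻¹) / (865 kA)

C.

Reduce each to base SI dimensions:
  A. Wb·A⁻¹ = V·s·A⁻¹ = kg·m²·s⁻²·A⁻²
  B. V·s·A⁻¹ = J·C⁻¹·s·A⁻¹ = kg·m²·s⁻²·A⁻²
  C. [kg·m²·s⁻³·A⁻¹] / [A] = kg·m²·s⁻³·A⁻²
  D. [kg·m²·s⁻²·A⁻¹] / [A] = kg·m²·s⁻²·A⁻²
All reduce to kg·m²·s⁻²·A⁻² except C., which is kg·m²·s⁻³·A⁻².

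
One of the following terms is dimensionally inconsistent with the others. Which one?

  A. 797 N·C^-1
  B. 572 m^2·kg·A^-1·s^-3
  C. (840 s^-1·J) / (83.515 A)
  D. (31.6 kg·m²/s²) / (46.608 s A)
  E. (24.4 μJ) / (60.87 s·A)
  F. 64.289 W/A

Dimensions:
  A. N·C⁻¹ = kg·m·s⁻²·(s·A)⁻¹ = kg·m·s⁻³·A⁻¹
  B. kg·m²·s⁻³·A⁻¹
  C. [kg·m²·s⁻³] / [A] = kg·m²·s⁻³·A⁻¹
  D. [kg·m²·s⁻²] / [s·A] = kg·m²·s⁻³·A⁻¹
  E. [kg·m²·s⁻²] / [s·A] = kg·m²·s⁻³·A⁻¹
  F. W·A⁻¹ = J·s⁻¹·A⁻¹ = kg·m²·s⁻³·A⁻¹
All reduce to kg·m²·s⁻³·A⁻¹ except A., which is kg·m·s⁻³·A⁻¹.

A.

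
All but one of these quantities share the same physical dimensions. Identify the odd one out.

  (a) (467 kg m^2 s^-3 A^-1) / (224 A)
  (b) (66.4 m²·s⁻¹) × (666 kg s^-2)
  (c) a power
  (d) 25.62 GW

Reduce each to base SI dimensions:
  (a) [kg·m²·s⁻³·A⁻¹] / [A] = kg·m²·s⁻³·A⁻²
  (b) [m²·s⁻¹] · [kg·s⁻²] = kg·m²·s⁻³
  (c) [power] = kg·m²·s⁻³
  (d) W = J·s⁻¹ = kg·m²·s⁻³
All reduce to kg·m²·s⁻³ except (a), which is kg·m²·s⁻³·A⁻².

(a)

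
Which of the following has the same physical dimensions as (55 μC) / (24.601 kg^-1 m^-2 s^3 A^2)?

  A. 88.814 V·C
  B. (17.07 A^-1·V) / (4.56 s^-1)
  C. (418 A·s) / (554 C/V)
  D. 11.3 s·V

D.

Reference: [s·A] / [kg⁻¹·m⁻²·s³·A²] = kg·m²·s⁻²·A⁻¹.
Each option:
  A. C·V = s·A·J·C⁻¹ = kg·m²·s⁻²
  B. [kg·m²·s⁻³·A⁻²] / [s⁻¹] = kg·m²·s⁻²·A⁻²
  C. [s·A] / [kg⁻¹·m⁻²·s⁴·A²] = kg·m²·s⁻³·A⁻¹
  D. V·s = J·C⁻¹·s = kg·m²·s⁻²·A⁻¹  ← same
Only D. matches kg·m²·s⁻²·A⁻¹.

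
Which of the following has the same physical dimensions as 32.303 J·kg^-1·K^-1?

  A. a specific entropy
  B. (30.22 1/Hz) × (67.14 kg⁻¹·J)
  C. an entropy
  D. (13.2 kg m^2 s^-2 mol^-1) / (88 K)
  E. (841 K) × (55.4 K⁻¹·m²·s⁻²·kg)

Reference: J·kg⁻¹·K⁻¹ = N·m·kg⁻¹·K⁻¹ = m²·s⁻²·K⁻¹.
Each option:
  A. [specific entropy] = m²·s⁻²·K⁻¹  ← same
  B. [s] · [m²·s⁻²] = m²·s⁻¹
  C. [entropy] = kg·m²·s⁻²·K⁻¹
  D. [kg·m²·s⁻²·mol⁻¹] / [K] = kg·m²·s⁻²·K⁻¹·mol⁻¹
  E. [K] · [kg·m²·s⁻²·K⁻¹] = kg·m²·s⁻²
Only A. matches m²·s⁻²·K⁻¹.

A.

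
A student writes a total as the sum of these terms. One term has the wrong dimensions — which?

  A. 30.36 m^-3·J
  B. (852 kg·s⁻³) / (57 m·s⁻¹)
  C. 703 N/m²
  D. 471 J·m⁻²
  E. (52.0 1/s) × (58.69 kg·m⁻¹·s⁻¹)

D.

Reduce each to base SI dimensions:
  A. J·m⁻³ = N·m·m⁻³ = kg·m⁻¹·s⁻²
  B. [kg·s⁻³] / [m·s⁻¹] = kg·m⁻¹·s⁻²
  C. N·m⁻² = kg·m·s⁻²·m⁻² = kg·m⁻¹·s⁻²
  D. J·m⁻² = N·m·m⁻² = kg·s⁻²
  E. [s⁻¹] · [kg·m⁻¹·s⁻¹] = kg·m⁻¹·s⁻²
All reduce to kg·m⁻¹·s⁻² except D., which is kg·s⁻².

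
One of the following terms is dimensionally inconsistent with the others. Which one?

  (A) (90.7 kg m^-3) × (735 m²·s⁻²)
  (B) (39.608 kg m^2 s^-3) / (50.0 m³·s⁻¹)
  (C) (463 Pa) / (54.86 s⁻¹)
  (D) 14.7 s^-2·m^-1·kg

(C)

Dimensions:
  (A) [kg·m⁻³] · [m²·s⁻²] = kg·m⁻¹·s⁻²
  (B) [kg·m²·s⁻³] / [m³·s⁻¹] = kg·m⁻¹·s⁻²
  (C) [kg·m⁻¹·s⁻²] / [s⁻¹] = kg·m⁻¹·s⁻¹
  (D) kg·m⁻¹·s⁻²
All reduce to kg·m⁻¹·s⁻² except (C), which is kg·m⁻¹·s⁻¹.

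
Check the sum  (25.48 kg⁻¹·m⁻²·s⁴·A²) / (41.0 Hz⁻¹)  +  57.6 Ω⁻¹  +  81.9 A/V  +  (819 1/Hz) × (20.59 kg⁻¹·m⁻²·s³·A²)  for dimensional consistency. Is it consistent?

No

Expand each in SI base units:
  (25.48 kg⁻¹·m⁻²·s⁴·A²) / (41.0 Hz⁻¹):  [kg⁻¹·m⁻²·s⁴·A²] / [s] = kg⁻¹·m⁻²·s³·A²
  57.6 Ω⁻¹:  Ω⁻¹ = (V·A⁻¹)⁻¹ = kg⁻¹·m⁻²·s³·A²
  81.9 A/V:  A·V⁻¹ = A·(J·C⁻¹)⁻¹ = kg⁻¹·m⁻²·s³·A²
  (819 1/Hz) × (20.59 kg⁻¹·m⁻²·s³·A²):  [s] · [kg⁻¹·m⁻²·s³·A²] = kg⁻¹·m⁻²·s⁴·A²
The terms do not share a single dimension (kg⁻¹·m⁻²·s³·A² vs kg⁻¹·m⁻²·s⁴·A²).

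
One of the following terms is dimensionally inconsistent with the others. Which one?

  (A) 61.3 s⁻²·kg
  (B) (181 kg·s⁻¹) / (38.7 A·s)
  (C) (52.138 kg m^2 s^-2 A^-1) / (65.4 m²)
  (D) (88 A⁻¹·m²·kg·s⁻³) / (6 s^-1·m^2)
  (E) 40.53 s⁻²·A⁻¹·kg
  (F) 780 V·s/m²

(A)

Work out the base dimensions of each:
  (A) kg·s⁻²
  (B) [kg·s⁻¹] / [s·A] = kg·s⁻²·A⁻¹
  (C) [kg·m²·s⁻²·A⁻¹] / [m²] = kg·s⁻²·A⁻¹
  (D) [kg·m²·s⁻³·A⁻¹] / [m²·s⁻¹] = kg·s⁻²·A⁻¹
  (E) kg·s⁻²·A⁻¹
  (F) V·s·m⁻² = J·C⁻¹·s·m⁻² = kg·s⁻²·A⁻¹
All reduce to kg·s⁻²·A⁻¹ except (A), which is kg·s⁻².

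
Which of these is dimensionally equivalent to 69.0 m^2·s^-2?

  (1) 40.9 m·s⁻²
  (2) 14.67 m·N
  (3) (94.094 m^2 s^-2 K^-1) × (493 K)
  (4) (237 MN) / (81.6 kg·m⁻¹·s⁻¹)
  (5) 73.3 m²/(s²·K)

Reference: m²·s⁻².
Each option:
  (1) m·s⁻²
  (2) N·m = kg·m·s⁻²·m = kg·m²·s⁻²
  (3) [m²·s⁻²·K⁻¹] · [K] = m²·s⁻²  ← same
  (4) [kg·m·s⁻²] / [kg·m⁻¹·s⁻¹] = m²·s⁻¹
  (5) m²·s⁻²·K⁻¹
Only (3) matches m²·s⁻².

(3)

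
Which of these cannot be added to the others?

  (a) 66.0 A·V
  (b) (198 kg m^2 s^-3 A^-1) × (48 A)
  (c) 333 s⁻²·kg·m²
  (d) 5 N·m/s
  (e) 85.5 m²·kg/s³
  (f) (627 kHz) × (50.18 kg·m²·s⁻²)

Work out the base dimensions of each:
  (a) V·A = J·C⁻¹·A = kg·m²·s⁻³
  (b) [kg·m²·s⁻³·A⁻¹] · [A] = kg·m²·s⁻³
  (c) kg·m²·s⁻²
  (d) N·m·s⁻¹ = kg·m·s⁻²·m·s⁻¹ = kg·m²·s⁻³
  (e) kg·m²·s⁻³
  (f) [s⁻¹] · [kg·m²·s⁻²] = kg·m²·s⁻³
All reduce to kg·m²·s⁻³ except (c), which is kg·m²·s⁻².

(c)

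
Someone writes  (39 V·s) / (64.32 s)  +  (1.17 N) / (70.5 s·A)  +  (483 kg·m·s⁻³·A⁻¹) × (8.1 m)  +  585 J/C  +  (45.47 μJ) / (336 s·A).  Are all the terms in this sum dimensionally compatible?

No

Dimensions:
  (39 V·s) / (64.32 s):  [kg·m²·s⁻²·A⁻¹] / [s] = kg·m²·s⁻³·A⁻¹
  (1.17 N) / (70.5 s·A):  [kg·m·s⁻²] / [s·A] = kg·m·s⁻³·A⁻¹
  (483 kg·m·s⁻³·A⁻¹) × (8.1 m):  [kg·m·s⁻³·A⁻¹] · [m] = kg·m²·s⁻³·A⁻¹
  585 J/C:  J·C⁻¹ = N·m·(s·A)⁻¹ = kg·m²·s⁻³·A⁻¹
  (45.47 μJ) / (336 s·A):  [kg·m²·s⁻²] / [s·A] = kg·m²·s⁻³·A⁻¹
The terms do not share a single dimension (kg·m²·s⁻³·A⁻¹ vs kg·m·s⁻³·A⁻¹).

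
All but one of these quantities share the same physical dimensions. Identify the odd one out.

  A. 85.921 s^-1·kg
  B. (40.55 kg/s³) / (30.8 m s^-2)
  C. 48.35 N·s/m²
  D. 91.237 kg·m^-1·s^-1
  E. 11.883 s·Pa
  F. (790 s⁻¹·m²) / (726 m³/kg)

Dimensions:
  A. kg·s⁻¹
  B. [kg·s⁻³] / [m·s⁻²] = kg·m⁻¹·s⁻¹
  C. N·s·m⁻² = kg·m·s⁻²·s·m⁻² = kg·m⁻¹·s⁻¹
  D. kg·m⁻¹·s⁻¹
  E. Pa·s = N·m⁻²·s = kg·m⁻¹·s⁻¹
  F. [m²·s⁻¹] / [kg⁻¹·m³] = kg·m⁻¹·s⁻¹
All reduce to kg·m⁻¹·s⁻¹ except A., which is kg·s⁻¹.

A.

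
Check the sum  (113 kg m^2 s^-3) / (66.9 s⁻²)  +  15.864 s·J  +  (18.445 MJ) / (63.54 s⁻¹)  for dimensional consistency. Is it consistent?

Yes

Work out the base dimensions of each:
  (113 kg m^2 s^-3) / (66.9 s⁻²):  [kg·m²·s⁻³] / [s⁻²] = kg·m²·s⁻¹
  15.864 s·J:  J·s = N·m·s = kg·m²·s⁻¹
  (18.445 MJ) / (63.54 s⁻¹):  [kg·m²·s⁻²] / [s⁻¹] = kg·m²·s⁻¹
Every term reduces to kg·m²·s⁻¹.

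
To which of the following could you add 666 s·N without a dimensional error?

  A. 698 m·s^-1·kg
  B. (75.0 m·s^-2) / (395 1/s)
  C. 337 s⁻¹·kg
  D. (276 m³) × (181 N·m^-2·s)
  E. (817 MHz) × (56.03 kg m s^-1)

A.

Reference: N·s = kg·m·s⁻²·s = kg·m·s⁻¹.
Each option:
  A. kg·m·s⁻¹  ← same
  B. [m·s⁻²] / [s⁻¹] = m·s⁻¹
  C. kg·s⁻¹
  D. [m³] · [kg·m⁻¹·s⁻¹] = kg·m²·s⁻¹
  E. [s⁻¹] · [kg·m·s⁻¹] = kg·m·s⁻²
Only A. matches kg·m·s⁻¹.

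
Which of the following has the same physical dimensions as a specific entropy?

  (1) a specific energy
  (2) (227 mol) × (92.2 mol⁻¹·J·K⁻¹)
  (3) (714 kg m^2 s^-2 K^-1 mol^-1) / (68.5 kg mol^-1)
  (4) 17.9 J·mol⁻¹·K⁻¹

Reference: [specific entropy] = m²·s⁻²·K⁻¹.
Each option:
  (1) [specific energy] = m²·s⁻²
  (2) [mol] · [kg·m²·s⁻²·K⁻¹·mol⁻¹] = kg·m²·s⁻²·K⁻¹
  (3) [kg·m²·s⁻²·K⁻¹·mol⁻¹] / [kg·mol⁻¹] = m²·s⁻²·K⁻¹  ← same
  (4) J·mol⁻¹·K⁻¹ = N·m·mol⁻¹·K⁻¹ = kg·m²·s⁻²·K⁻¹·mol⁻¹
Only (3) matches m²·s⁻²·K⁻¹.

(3)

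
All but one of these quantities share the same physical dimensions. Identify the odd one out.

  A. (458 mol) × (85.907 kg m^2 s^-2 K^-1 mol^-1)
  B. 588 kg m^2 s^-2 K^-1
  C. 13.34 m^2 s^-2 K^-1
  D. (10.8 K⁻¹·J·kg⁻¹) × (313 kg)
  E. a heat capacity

C.

Dimensions:
  A. [mol] · [kg·m²·s⁻²·K⁻¹·mol⁻¹] = kg·m²·s⁻²·K⁻¹
  B. kg·m²·s⁻²·K⁻¹
  C. m²·s⁻²·K⁻¹
  D. [m²·s⁻²·K⁻¹] · [kg] = kg·m²·s⁻²·K⁻¹
  E. [heat capacity] = kg·m²·s⁻²·K⁻¹
All reduce to kg·m²·s⁻²·K⁻¹ except C., which is m²·s⁻²·K⁻¹.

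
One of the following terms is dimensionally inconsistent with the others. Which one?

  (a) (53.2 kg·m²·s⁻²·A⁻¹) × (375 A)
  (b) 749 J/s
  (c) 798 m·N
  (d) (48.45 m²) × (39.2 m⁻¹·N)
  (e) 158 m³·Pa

In SI base units:
  (a) [kg·m²·s⁻²·A⁻¹] · [A] = kg·m²·s⁻²
  (b) J·s⁻¹ = N·m·s⁻¹ = kg·m²·s⁻³
  (c) N·m = kg·m·s⁻²·m = kg·m²·s⁻²
  (d) [m²] · [kg·s⁻²] = kg·m²·s⁻²
  (e) Pa·m³ = N·m⁻²·m³ = kg·m²·s⁻²
All reduce to kg·m²·s⁻² except (b), which is kg·m²·s⁻³.

(b)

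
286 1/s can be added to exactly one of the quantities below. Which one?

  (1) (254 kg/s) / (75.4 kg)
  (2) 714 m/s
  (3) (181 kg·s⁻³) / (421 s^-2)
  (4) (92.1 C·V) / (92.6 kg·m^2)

Reference: s⁻¹.
Each option:
  (1) [kg·s⁻¹] / [kg] = s⁻¹  ← same
  (2) m·s⁻¹
  (3) [kg·s⁻³] / [s⁻²] = kg·s⁻¹
  (4) [kg·m²·s⁻²] / [kg·m²] = s⁻²
Only (1) matches s⁻¹.

(1)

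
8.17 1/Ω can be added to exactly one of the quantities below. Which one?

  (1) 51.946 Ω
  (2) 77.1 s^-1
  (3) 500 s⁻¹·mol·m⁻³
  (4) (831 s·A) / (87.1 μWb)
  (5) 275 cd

Reference: Ω⁻¹ = (V·A⁻¹)⁻¹ = kg⁻¹·m⁻²·s³·A².
Each option:
  (1) Ω = V·A⁻¹ = kg·m²·s⁻³·A⁻²
  (2) s⁻¹
  (3) mol·m⁻³·s⁻¹ = m⁻³·s⁻¹·mol
  (4) [s·A] / [kg·m²·s⁻²·A⁻¹] = kg⁻¹·m⁻²·s³·A²  ← same
  (5) cd
Only (4) matches kg⁻¹·m⁻²·s³·A².

(4)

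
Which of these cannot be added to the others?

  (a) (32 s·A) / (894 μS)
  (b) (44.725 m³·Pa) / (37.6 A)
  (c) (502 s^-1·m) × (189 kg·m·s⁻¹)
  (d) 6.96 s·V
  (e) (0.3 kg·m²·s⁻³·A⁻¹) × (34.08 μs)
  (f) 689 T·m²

Work out the base dimensions of each:
  (a) [s·A] / [kg⁻¹·m⁻²·s³·A²] = kg·m²·s⁻²·A⁻¹
  (b) [kg·m²·s⁻²] / [A] = kg·m²·s⁻²·A⁻¹
  (c) [m·s⁻¹] · [kg·m·s⁻¹] = kg·m²·s⁻²
  (d) V·s = J·C⁻¹·s = kg·m²·s⁻²·A⁻¹
  (e) [kg·m²·s⁻³·A⁻¹] · [s] = kg·m²·s⁻²·A⁻¹
  (f) T·m² = Wb·m⁻²·m² = kg·m²·s⁻²·A⁻¹
All reduce to kg·m²·s⁻²·A⁻¹ except (c), which is kg·m²·s⁻².

(c)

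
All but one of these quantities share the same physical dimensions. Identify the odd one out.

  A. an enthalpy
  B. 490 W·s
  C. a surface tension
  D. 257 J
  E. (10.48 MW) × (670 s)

C.

In SI base units:
  A. [enthalpy] = kg·m²·s⁻²
  B. W·s = J·s⁻¹·s = kg·m²·s⁻²
  C. [surface tension] = kg·s⁻²
  D. J = N·m = kg·m²·s⁻²
  E. [kg·m²·s⁻³] · [s] = kg·m²·s⁻²
All reduce to kg·m²·s⁻² except C., which is kg·s⁻².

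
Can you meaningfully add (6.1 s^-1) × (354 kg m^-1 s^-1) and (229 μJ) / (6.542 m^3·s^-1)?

No

In SI base units:
  (6.1 s^-1) × (354 kg m^-1 s^-1):  [s⁻¹] · [kg·m⁻¹·s⁻¹] = kg·m⁻¹·s⁻²
  (229 μJ) / (6.542 m^3·s^-1):  [kg·m²·s⁻²] / [m³·s⁻¹] = kg·m⁻¹·s⁻¹
kg·m⁻¹·s⁻² ≠ kg·m⁻¹·s⁻¹, so they cannot be added.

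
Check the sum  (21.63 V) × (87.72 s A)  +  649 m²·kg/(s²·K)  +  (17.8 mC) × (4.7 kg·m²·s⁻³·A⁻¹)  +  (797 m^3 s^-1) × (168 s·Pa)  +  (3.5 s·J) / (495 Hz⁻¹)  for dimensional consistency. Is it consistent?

Work out the base dimensions of each:
  (21.63 V) × (87.72 s A):  [kg·m²·s⁻³·A⁻¹] · [s·A] = kg·m²·s⁻²
  649 m²·kg/(s²·K):  kg·m²·s⁻²·K⁻¹
  (17.8 mC) × (4.7 kg·m²·s⁻³·A⁻¹):  [s·A] · [kg·m²·s⁻³·A⁻¹] = kg·m²·s⁻²
  (797 m^3 s^-1) × (168 s·Pa):  [m³·s⁻¹] · [kg·m⁻¹·s⁻¹] = kg·m²·s⁻²
  (3.5 s·J) / (495 Hz⁻¹):  [kg·m²·s⁻¹] / [s] = kg·m²·s⁻²
The terms do not share a single dimension (kg·m²·s⁻² vs kg·m²·s⁻²·K⁻¹).

No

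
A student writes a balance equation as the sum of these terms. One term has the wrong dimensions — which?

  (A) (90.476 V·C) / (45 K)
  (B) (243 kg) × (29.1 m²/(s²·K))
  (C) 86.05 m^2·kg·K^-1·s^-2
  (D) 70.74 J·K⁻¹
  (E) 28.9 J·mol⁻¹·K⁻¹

(E)

In SI base units:
  (A) [kg·m²·s⁻²] / [K] = kg·m²·s⁻²·K⁻¹
  (B) [kg] · [m²·s⁻²·K⁻¹] = kg·m²·s⁻²·K⁻¹
  (C) kg·m²·s⁻²·K⁻¹
  (D) J·K⁻¹ = N·m·K⁻¹ = kg·m²·s⁻²·K⁻¹
  (E) J·mol⁻¹·K⁻¹ = N·m·mol⁻¹·K⁻¹ = kg·m²·s⁻²·K⁻¹·mol⁻¹
All reduce to kg·m²·s⁻²·K⁻¹ except (E), which is kg·m²·s⁻²·K⁻¹·mol⁻¹.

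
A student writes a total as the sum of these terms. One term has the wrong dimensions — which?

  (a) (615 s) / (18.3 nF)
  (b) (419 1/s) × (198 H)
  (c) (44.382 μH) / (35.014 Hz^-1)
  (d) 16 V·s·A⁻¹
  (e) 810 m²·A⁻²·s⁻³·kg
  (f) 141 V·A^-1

(d)

Expand each in SI base units:
  (a) [s] / [kg⁻¹·m⁻²·s⁴·A²] = kg·m²·s⁻³·A⁻²
  (b) [s⁻¹] · [kg·m²·s⁻²·A⁻²] = kg·m²·s⁻³·A⁻²
  (c) [kg·m²·s⁻²·A⁻²] / [s] = kg·m²·s⁻³·A⁻²
  (d) V·s·A⁻¹ = J·C⁻¹·s·A⁻¹ = kg·m²·s⁻²·A⁻²
  (e) kg·m²·s⁻³·A⁻²
  (f) V·A⁻¹ = J·C⁻¹·A⁻¹ = kg·m²·s⁻³·A⁻²
All reduce to kg·m²·s⁻³·A⁻² except (d), which is kg·m²·s⁻²·A⁻².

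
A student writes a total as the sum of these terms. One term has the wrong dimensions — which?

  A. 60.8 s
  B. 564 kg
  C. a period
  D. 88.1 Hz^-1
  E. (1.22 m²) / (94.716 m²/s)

B.

Expand each in SI base units:
  A. s
  B. kg
  C. [period] = s
  D. Hz⁻¹ = (s⁻¹)⁻¹ = s
  E. [m²] / [m²·s⁻¹] = s
All reduce to s except B., which is kg.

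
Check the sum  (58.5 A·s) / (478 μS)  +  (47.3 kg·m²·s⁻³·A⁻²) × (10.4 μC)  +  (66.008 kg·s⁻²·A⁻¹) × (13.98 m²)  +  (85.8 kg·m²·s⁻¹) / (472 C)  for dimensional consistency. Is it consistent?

Yes

In SI base units:
  (58.5 A·s) / (478 μS):  [s·A] / [kg⁻¹·m⁻²·s³·A²] = kg·m²·s⁻²·A⁻¹
  (47.3 kg·m²·s⁻³·A⁻²) × (10.4 μC):  [kg·m²·s⁻³·A⁻²] · [s·A] = kg·m²·s⁻²·A⁻¹
  (66.008 kg·s⁻²·A⁻¹) × (13.98 m²):  [kg·s⁻²·A⁻¹] · [m²] = kg·m²·s⁻²·A⁻¹
  (85.8 kg·m²·s⁻¹) / (472 C):  [kg·m²·s⁻¹] / [s·A] = kg·m²·s⁻²·A⁻¹
Every term reduces to kg·m²·s⁻²·A⁻¹.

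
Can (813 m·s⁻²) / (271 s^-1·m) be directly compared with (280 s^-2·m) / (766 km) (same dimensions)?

Expand each in SI base units:
  (813 m·s⁻²) / (271 s^-1·m):  [m·s⁻²] / [m·s⁻¹] = s⁻¹
  (280 s^-2·m) / (766 km):  [m·s⁻²] / [m] = s⁻²
s⁻¹ ≠ s⁻², so they cannot be added.

No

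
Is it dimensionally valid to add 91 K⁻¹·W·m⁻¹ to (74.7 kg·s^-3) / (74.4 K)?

No

Dimensions:
  91 K⁻¹·W·m⁻¹:  W·m⁻¹·K⁻¹ = J·s⁻¹·m⁻¹·K⁻¹ = kg·m·s⁻³·K⁻¹
  (74.7 kg·s^-3) / (74.4 K):  [kg·s⁻³] / [K] = kg·s⁻³·K⁻¹
kg·m·s⁻³·K⁻¹ ≠ kg·s⁻³·K⁻¹, so they cannot be added.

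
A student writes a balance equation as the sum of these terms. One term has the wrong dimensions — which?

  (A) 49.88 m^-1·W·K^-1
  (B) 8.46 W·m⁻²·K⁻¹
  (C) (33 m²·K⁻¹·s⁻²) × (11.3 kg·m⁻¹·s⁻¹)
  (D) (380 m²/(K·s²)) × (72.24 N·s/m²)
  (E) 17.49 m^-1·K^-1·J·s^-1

(B)

Work out the base dimensions of each:
  (A) W·m⁻¹·K⁻¹ = J·s⁻¹·m⁻¹·K⁻¹ = kg·m·s⁻³·K⁻¹
  (B) W·m⁻²·K⁻¹ = J·s⁻¹·m⁻²·K⁻¹ = kg·s⁻³·K⁻¹
  (C) [m²·s⁻²·K⁻¹] · [kg·m⁻¹·s⁻¹] = kg·m·s⁻³·K⁻¹
  (D) [m²·s⁻²·K⁻¹] · [kg·m⁻¹·s⁻¹] = kg·m·s⁻³·K⁻¹
  (E) J·s⁻¹·m⁻¹·K⁻¹ = N·m·s⁻¹·m⁻¹·K⁻¹ = kg·m·s⁻³·K⁻¹
All reduce to kg·m·s⁻³·K⁻¹ except (B), which is kg·s⁻³·K⁻¹.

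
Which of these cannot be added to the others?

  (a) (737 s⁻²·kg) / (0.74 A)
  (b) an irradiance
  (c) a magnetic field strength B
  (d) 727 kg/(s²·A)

Work out the base dimensions of each:
  (a) [kg·s⁻²] / [A] = kg·s⁻²·A⁻¹
  (b) [irradiance] = kg·s⁻³
  (c) [magnetic field strength B] = kg·s⁻²·A⁻¹
  (d) kg·s⁻²·A⁻¹
All reduce to kg·s⁻²·A⁻¹ except (b), which is kg·s⁻³.

(b)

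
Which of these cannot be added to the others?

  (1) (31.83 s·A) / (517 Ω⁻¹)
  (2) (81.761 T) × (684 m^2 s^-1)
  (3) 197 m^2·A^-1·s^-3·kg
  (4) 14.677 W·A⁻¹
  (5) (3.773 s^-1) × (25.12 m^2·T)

(1)

In SI base units:
  (1) [s·A] / [kg⁻¹·m⁻²·s³·A²] = kg·m²·s⁻²·A⁻¹
  (2) [kg·s⁻²·A⁻¹] · [m²·s⁻¹] = kg·m²·s⁻³·A⁻¹
  (3) kg·m²·s⁻³·A⁻¹
  (4) W·A⁻¹ = J·s⁻¹·A⁻¹ = kg·m²·s⁻³·A⁻¹
  (5) [s⁻¹] · [kg·m²·s⁻²·A⁻¹] = kg·m²·s⁻³·A⁻¹
All reduce to kg·m²·s⁻³·A⁻¹ except (1), which is kg·m²·s⁻²·A⁻¹.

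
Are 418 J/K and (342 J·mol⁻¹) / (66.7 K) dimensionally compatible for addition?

No

Work out the base dimensions of each:
  418 J/K:  J·K⁻¹ = N·m·K⁻¹ = kg·m²·s⁻²·K⁻¹
  (342 J·mol⁻¹) / (66.7 K):  [kg·m²·s⁻²·mol⁻¹] / [K] = kg·m²·s⁻²·K⁻¹·mol⁻¹
kg·m²·s⁻²·K⁻¹ ≠ kg·m²·s⁻²·K⁻¹·mol⁻¹, so they cannot be added.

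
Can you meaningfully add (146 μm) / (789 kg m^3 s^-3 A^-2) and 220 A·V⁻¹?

Yes

Expand each in SI base units:
  (146 μm) / (789 kg m^3 s^-3 A^-2):  [m] / [kg·m³·s⁻³·A⁻²] = kg⁻¹·m⁻²·s³·A²
  220 A·V⁻¹:  A·V⁻¹ = A·(J·C⁻¹)⁻¹ = kg⁻¹·m⁻²·s³·A²
Both are kg⁻¹·m⁻²·s³·A², so they have the same dimensions and can be added.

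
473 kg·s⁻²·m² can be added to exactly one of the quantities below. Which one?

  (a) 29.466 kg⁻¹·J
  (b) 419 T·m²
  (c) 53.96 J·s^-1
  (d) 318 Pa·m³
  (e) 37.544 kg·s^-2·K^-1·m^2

Reference: kg·m²·s⁻².
Each option:
  (a) J·kg⁻¹ = N·m·kg⁻¹ = m²·s⁻²
  (b) T·m² = Wb·m⁻²·m² = kg·m²·s⁻²·A⁻¹
  (c) J·s⁻¹ = N·m·s⁻¹ = kg·m²·s⁻³
  (d) Pa·m³ = N·m⁻²·m³ = kg·m²·s⁻²  ← same
  (e) kg·m²·s⁻²·K⁻¹
Only (d) matches kg·m²·s⁻².

(d)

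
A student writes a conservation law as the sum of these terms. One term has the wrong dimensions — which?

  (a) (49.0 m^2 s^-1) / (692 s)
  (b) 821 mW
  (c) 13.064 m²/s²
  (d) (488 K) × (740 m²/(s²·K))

(b)

Expand each in SI base units:
  (a) [m²·s⁻¹] / [s] = m²·s⁻²
  (b) W = J·s⁻¹ = kg·m²·s⁻³
  (c) m²·s⁻²
  (d) [K] · [m²·s⁻²·K⁻¹] = m²·s⁻²
All reduce to m²·s⁻² except (b), which is kg·m²·s⁻³.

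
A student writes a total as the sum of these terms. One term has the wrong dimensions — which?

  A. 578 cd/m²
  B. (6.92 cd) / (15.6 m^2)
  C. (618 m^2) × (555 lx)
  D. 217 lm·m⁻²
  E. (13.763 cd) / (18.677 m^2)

In SI base units:
  A. cd·m⁻² = m⁻²·cd
  B. [cd] / [m²] = m⁻²·cd
  C. [m²] · [m⁻²·cd] = cd
  D. lm·m⁻² = cd·m⁻² = m⁻²·cd
  E. [cd] / [m²] = m⁻²·cd
All reduce to m⁻²·cd except C., which is cd.

C.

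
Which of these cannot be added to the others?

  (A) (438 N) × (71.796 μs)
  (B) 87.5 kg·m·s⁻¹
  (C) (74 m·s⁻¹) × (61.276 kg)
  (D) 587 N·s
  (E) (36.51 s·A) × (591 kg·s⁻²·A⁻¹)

Reduce each to base SI dimensions:
  (A) [kg·m·s⁻²] · [s] = kg·m·s⁻¹
  (B) kg·m·s⁻¹
  (C) [m·s⁻¹] · [kg] = kg·m·s⁻¹
  (D) N·s = kg·m·s⁻²·s = kg·m·s⁻¹
  (E) [s·A] · [kg·s⁻²·A⁻¹] = kg·s⁻¹
All reduce to kg·m·s⁻¹ except (E), which is kg·s⁻¹.

(E)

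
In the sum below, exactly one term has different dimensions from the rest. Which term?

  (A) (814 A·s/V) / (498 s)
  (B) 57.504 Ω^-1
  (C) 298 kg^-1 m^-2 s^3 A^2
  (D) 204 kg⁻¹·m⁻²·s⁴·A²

(D)

Work out the base dimensions of each:
  (A) [kg⁻¹·m⁻²·s⁴·A²] / [s] = kg⁻¹·m⁻²·s³·A²
  (B) Ω⁻¹ = (V·A⁻¹)⁻¹ = kg⁻¹·m⁻²·s³·A²
  (C) kg⁻¹·m⁻²·s³·A²
  (D) kg⁻¹·m⁻²·s⁴·A²
All reduce to kg⁻¹·m⁻²·s³·A² except (D), which is kg⁻¹·m⁻²·s⁴·A².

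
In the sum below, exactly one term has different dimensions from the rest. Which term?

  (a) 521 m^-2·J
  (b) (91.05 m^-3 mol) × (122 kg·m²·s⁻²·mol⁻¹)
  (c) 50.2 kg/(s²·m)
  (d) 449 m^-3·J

(a)

Reduce each to base SI dimensions:
  (a) J·m⁻² = N·m·m⁻² = kg·s⁻²
  (b) [m⁻³·mol] · [kg·m²·s⁻²·mol⁻¹] = kg·m⁻¹·s⁻²
  (c) kg·m⁻¹·s⁻²
  (d) J·m⁻³ = N·m·m⁻³ = kg·m⁻¹·s⁻²
All reduce to kg·m⁻¹·s⁻² except (a), which is kg·s⁻².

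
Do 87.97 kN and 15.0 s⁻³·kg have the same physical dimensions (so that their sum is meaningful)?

Reduce each to base SI dimensions:
  87.97 kN:  N = kg·m·s⁻²
  15.0 s⁻³·kg:  kg·s⁻³
kg·m·s⁻² ≠ kg·s⁻³, so they cannot be added.

No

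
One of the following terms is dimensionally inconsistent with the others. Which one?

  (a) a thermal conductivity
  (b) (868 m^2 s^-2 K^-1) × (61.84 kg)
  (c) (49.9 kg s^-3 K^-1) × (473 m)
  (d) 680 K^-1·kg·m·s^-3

(b)

In SI base units:
  (a) [thermal conductivity] = kg·m·s⁻³·K⁻¹
  (b) [m²·s⁻²·K⁻¹] · [kg] = kg·m²·s⁻²·K⁻¹
  (c) [kg·s⁻³·K⁻¹] · [m] = kg·m·s⁻³·K⁻¹
  (d) kg·m·s⁻³·K⁻¹
All reduce to kg·m·s⁻³·K⁻¹ except (b), which is kg·m²·s⁻²·K⁻¹.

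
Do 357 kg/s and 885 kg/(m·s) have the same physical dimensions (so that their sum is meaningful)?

In SI base units:
  357 kg/s:  kg·s⁻¹
  885 kg/(m·s):  kg·m⁻¹·s⁻¹
kg·s⁻¹ ≠ kg·m⁻¹·s⁻¹, so they cannot be added.

No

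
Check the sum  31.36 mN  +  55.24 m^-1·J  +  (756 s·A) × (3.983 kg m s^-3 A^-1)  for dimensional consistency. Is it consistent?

Work out the base dimensions of each:
  31.36 mN:  N = kg·m·s⁻²
  55.24 m^-1·J:  J·m⁻¹ = N·m·m⁻¹ = kg·m·s⁻²
  (756 s·A) × (3.983 kg m s^-3 A^-1):  [s·A] · [kg·m·s⁻³·A⁻¹] = kg·m·s⁻²
Every term reduces to kg·m·s⁻².

Yes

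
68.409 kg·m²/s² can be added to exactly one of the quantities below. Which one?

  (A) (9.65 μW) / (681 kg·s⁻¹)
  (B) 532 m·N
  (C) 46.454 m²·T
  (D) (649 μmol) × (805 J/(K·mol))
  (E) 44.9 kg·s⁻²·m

Reference: kg·m²·s⁻².
Each option:
  (A) [kg·m²·s⁻³] / [kg·s⁻¹] = m²·s⁻²
  (B) N·m = kg·m·s⁻²·m = kg·m²·s⁻²  ← same
  (C) T·m² = Wb·m⁻²·m² = kg·m²·s⁻²·A⁻¹
  (D) [mol] · [kg·m²·s⁻²·K⁻¹·mol⁻¹] = kg·m²·s⁻²·K⁻¹
  (E) kg·m·s⁻²
Only (B) matches kg·m²·s⁻².

(B)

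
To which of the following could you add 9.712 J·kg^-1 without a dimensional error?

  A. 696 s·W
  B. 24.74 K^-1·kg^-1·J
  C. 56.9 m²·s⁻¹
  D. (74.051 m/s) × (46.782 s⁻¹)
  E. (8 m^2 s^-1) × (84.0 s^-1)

E.

Reference: J·kg⁻¹ = N·m·kg⁻¹ = m²·s⁻².
Each option:
  A. W·s = J·s⁻¹·s = kg·m²·s⁻²
  B. J·kg⁻¹·K⁻¹ = N·m·kg⁻¹·K⁻¹ = m²·s⁻²·K⁻¹
  C. m²·s⁻¹
  D. [m·s⁻¹] · [s⁻¹] = m·s⁻²
  E. [m²·s⁻¹] · [s⁻¹] = m²·s⁻²  ← same
Only E. matches m²·s⁻².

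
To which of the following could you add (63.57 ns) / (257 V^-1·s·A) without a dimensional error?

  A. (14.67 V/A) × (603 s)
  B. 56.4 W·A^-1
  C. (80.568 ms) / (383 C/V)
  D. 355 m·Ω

Reference: [s] / [kg⁻¹·m⁻²·s⁴·A²] = kg·m²·s⁻³·A⁻².
Each option:
  A. [kg·m²·s⁻³·A⁻²] · [s] = kg·m²·s⁻²·A⁻²
  B. W·A⁻¹ = J·s⁻¹·A⁻¹ = kg·m²·s⁻³·A⁻¹
  C. [s] / [kg⁻¹·m⁻²·s⁴·A²] = kg·m²·s⁻³·A⁻²  ← same
  D. Ω·m = V·A⁻¹·m = kg·m³·s⁻³·A⁻²
Only C. matches kg·m²·s⁻³·A⁻².

C.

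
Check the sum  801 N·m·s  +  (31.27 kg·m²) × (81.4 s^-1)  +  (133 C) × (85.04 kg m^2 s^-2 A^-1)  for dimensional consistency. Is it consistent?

Dimensions:
  801 N·m·s:  N·m·s = kg·m·s⁻²·m·s = kg·m²·s⁻¹
  (31.27 kg·m²) × (81.4 s^-1):  [kg·m²] · [s⁻¹] = kg·m²·s⁻¹
  (133 C) × (85.04 kg m^2 s^-2 A^-1):  [s·A] · [kg·m²·s⁻²·A⁻¹] = kg·m²·s⁻¹
Every term reduces to kg·m²·s⁻¹.

Yes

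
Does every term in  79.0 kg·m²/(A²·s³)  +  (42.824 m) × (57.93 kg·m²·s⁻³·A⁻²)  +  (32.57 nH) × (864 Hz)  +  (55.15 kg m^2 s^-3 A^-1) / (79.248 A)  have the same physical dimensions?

Work out the base dimensions of each:
  79.0 kg·m²/(A²·s³):  kg·m²·s⁻³·A⁻²
  (42.824 m) × (57.93 kg·m²·s⁻³·A⁻²):  [m] · [kg·m²·s⁻³·A⁻²] = kg·m³·s⁻³·A⁻²
  (32.57 nH) × (864 Hz):  [kg·m²·s⁻²·A⁻²] · [s⁻¹] = kg·m²·s⁻³·A⁻²
  (55.15 kg m^2 s^-3 A^-1) / (79.248 A):  [kg·m²·s⁻³·A⁻¹] / [A] = kg·m²·s⁻³·A⁻²
The terms do not share a single dimension (kg·m²·s⁻³·A⁻² vs kg·m³·s⁻³·A⁻²).

No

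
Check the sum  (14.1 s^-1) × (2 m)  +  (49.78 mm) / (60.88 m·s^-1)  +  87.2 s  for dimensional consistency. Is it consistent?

Expand each in SI base units:
  (14.1 s^-1) × (2 m):  [s⁻¹] · [m] = m·s⁻¹
  (49.78 mm) / (60.88 m·s^-1):  [m] / [m·s⁻¹] = s
  87.2 s:  s
The terms do not share a single dimension (m·s⁻¹ vs s).

No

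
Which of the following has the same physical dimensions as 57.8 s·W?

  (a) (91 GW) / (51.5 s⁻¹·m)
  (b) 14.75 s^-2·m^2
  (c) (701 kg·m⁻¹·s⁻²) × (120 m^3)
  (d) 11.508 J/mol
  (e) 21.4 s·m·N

(c)

Reference: W·s = J·s⁻¹·s = kg·m²·s⁻².
Each option:
  (a) [kg·m²·s⁻³] / [m·s⁻¹] = kg·m·s⁻²
  (b) m²·s⁻²
  (c) [kg·m⁻¹·s⁻²] · [m³] = kg·m²·s⁻²  ← same
  (d) J·mol⁻¹ = N·m·mol⁻¹ = kg·m²·s⁻²·mol⁻¹
  (e) N·m·s = kg·m·s⁻²·m·s = kg·m²·s⁻¹
Only (c) matches kg·m²·s⁻².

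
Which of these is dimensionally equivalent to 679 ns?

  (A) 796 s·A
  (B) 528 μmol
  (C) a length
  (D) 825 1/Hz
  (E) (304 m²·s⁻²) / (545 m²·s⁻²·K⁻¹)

(D)

Reference: s.
Each option:
  (A) A·s = s·A
  (B) mol
  (C) [length] = m
  (D) Hz⁻¹ = (s⁻¹)⁻¹ = s  ← same
  (E) [m²·s⁻²] / [m²·s⁻²·K⁻¹] = K
Only (D) matches s.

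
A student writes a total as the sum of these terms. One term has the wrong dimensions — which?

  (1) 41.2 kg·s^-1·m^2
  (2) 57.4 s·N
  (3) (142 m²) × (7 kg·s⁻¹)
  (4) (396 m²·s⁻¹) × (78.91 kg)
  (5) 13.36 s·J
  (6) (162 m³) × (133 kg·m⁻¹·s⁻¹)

(2)

In SI base units:
  (1) kg·m²·s⁻¹
  (2) N·s = kg·m·s⁻²·s = kg·m·s⁻¹
  (3) [m²] · [kg·s⁻¹] = kg·m²·s⁻¹
  (4) [m²·s⁻¹] · [kg] = kg·m²·s⁻¹
  (5) J·s = N·m·s = kg·m²·s⁻¹
  (6) [m³] · [kg·m⁻¹·s⁻¹] = kg·m²·s⁻¹
All reduce to kg·m²·s⁻¹ except (2), which is kg·m·s⁻¹.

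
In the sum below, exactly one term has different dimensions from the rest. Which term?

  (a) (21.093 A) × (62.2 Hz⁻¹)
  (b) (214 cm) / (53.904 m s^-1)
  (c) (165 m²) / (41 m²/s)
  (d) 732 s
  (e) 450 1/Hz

Expand each in SI base units:
  (a) [A] · [s] = s·A
  (b) [m] / [m·s⁻¹] = s
  (c) [m²] / [m²·s⁻¹] = s
  (d) s
  (e) Hz⁻¹ = (s⁻¹)⁻¹ = s
All reduce to s except (a), which is s·A.

(a)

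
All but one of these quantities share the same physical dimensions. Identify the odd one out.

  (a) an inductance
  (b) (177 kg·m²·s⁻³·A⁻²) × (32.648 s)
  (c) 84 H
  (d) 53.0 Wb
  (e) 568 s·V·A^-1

In SI base units:
  (a) [inductance] = kg·m²·s⁻²·A⁻²
  (b) [kg·m²·s⁻³·A⁻²] · [s] = kg·m²·s⁻²·A⁻²
  (c) H = V·s·A⁻¹ = kg·m²·s⁻²·A⁻²
  (d) Wb = V·s = kg·m²·s⁻²·A⁻¹
  (e) V·s·A⁻¹ = J·C⁻¹·s·A⁻¹ = kg·m²·s⁻²·A⁻²
All reduce to kg·m²·s⁻²·A⁻² except (d), which is kg·m²·s⁻²·A⁻¹.

(d)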